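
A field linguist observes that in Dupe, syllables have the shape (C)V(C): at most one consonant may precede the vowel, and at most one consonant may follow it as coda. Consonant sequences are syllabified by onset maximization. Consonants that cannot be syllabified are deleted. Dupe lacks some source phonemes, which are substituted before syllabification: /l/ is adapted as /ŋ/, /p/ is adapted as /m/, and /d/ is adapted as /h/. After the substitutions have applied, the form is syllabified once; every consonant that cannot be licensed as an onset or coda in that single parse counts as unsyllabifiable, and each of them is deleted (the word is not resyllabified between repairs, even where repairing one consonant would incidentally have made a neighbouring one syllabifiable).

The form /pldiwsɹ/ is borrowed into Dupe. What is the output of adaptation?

Substitution: /p/ → /m/, /l/ → /ŋ/, /d/ → /h/, giving /mŋhiwsɹ/.
Under (C)V(C), the unsyllabifiable consonants are /m/, /ŋ/, /s/, /ɹ/ (at most one coda consonant is licensed; onsets are limited to one consonant).
Deleting the stranded consonants removes /m/, /ŋ/, /s/, /ɹ/.

hiw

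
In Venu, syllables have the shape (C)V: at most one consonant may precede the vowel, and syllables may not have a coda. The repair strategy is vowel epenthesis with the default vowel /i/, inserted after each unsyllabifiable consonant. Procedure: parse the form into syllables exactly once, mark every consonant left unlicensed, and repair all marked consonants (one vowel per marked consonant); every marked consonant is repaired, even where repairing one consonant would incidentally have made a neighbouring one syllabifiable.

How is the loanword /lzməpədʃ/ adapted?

liziməpədiʃi

Syllabifying with onset maximization leaves /l/, /z/, /d/, /ʃ/ stranded (no codas are permitted; onsets are limited to one consonant).
Each unlicensed consonant becomes the onset of a new syllable: /l/ → /li/, /z/ → /zi/, /d/ → /di/, /ʃ/ → /ʃi/.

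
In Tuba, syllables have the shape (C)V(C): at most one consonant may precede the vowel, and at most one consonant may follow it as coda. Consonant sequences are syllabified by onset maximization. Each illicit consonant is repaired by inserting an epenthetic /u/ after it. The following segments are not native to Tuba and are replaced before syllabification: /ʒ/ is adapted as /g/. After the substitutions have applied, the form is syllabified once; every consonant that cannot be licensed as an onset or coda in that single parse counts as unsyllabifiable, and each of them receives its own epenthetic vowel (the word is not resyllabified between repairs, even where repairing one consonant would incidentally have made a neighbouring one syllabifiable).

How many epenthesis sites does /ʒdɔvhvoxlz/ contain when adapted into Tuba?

After substitution the input is /gdɔvhvoxlz/.
The unsyllabifiable consonants are /g/, /h/, /l/, /z/; each receives one epenthetic vowel.

4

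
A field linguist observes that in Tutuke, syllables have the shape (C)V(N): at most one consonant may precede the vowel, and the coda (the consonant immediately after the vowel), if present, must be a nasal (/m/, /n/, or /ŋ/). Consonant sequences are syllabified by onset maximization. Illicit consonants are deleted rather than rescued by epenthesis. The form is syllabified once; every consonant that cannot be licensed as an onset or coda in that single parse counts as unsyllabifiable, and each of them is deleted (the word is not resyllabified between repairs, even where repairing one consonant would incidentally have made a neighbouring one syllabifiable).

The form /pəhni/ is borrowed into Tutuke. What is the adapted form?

pəni

Under (C)V(N), the unsyllabifiable consonants are /h/ (only a nasal (/m/, /n/, or /ŋ/) is licensed in coda position; onsets are limited to one consonant).
Deletion applies to /h/.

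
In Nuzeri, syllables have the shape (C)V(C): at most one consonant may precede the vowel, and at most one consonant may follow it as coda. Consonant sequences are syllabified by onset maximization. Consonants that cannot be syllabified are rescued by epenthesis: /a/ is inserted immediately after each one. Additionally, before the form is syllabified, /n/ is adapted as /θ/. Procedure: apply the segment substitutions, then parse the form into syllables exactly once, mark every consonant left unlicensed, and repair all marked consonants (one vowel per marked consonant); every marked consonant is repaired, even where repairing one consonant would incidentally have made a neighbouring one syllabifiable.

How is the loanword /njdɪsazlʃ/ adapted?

θajadɪsazlaʃa

Substitution: /n/ → /θ/, giving /θjdɪsazlʃ/.
The consonants /θ/, /j/, /l/, /ʃ/ cannot be parsed into a legal (C)V(C) syllable (at most one coda consonant is licensed; onsets are limited to one consonant).
Each unlicensed consonant becomes the onset of a new syllable: /θ/ → /θa/, /j/ → /ja/, /l/ → /la/, /ʃ/ → /ʃa/.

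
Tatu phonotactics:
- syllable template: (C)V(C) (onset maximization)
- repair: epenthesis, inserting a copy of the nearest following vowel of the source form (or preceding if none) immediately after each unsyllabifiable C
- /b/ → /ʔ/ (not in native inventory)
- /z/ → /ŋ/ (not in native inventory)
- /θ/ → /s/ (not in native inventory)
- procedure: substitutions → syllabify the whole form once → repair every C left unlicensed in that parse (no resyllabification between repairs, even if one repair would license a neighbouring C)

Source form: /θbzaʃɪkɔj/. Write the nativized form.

Substitution: /θ/ → /s/, /b/ → /ʔ/, /z/ → /ŋ/, giving /sʔŋaʃɪkɔj/.
The consonants /s/, /ʔ/ cannot be parsed into a legal (C)V(C) syllable (at most one coda consonant is licensed; onsets are limited to one consonant).
Each unlicensed consonant becomes the onset of a new syllable: /s/ → /sa/, /ʔ/ → /ʔa/.

saʔaŋaʃɪkɔj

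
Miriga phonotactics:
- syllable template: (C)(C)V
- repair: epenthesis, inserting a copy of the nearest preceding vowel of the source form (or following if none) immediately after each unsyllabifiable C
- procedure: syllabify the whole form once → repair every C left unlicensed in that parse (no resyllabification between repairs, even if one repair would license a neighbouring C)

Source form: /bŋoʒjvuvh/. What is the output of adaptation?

Syllabifying with onset maximization leaves /ʒ/, /v/, /h/ stranded (no codas are permitted; onsets may contain at most 2 consonants).
Each unlicensed consonant becomes the onset of a new syllable: /ʒ/ → /ʒo/, /v/ → /vu/, /h/ → /hu/.

bŋoʒojvuvuhu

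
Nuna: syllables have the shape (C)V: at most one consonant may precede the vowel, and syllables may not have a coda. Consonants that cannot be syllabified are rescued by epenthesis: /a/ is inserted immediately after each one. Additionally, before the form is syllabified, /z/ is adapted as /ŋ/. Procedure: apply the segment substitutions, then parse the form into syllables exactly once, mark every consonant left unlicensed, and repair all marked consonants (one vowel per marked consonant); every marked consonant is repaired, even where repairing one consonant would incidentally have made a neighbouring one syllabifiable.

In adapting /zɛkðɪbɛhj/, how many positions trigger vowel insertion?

After substitution the input is /ŋɛkðɪbɛhj/.
The unsyllabifiable consonants are /k/, /h/, /j/; each receives one epenthetic vowel.

3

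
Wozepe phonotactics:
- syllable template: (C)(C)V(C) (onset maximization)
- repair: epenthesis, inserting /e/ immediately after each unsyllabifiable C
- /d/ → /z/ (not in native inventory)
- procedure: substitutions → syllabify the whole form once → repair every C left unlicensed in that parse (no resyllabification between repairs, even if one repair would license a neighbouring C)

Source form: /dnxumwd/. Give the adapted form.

zenxumweze

Substitution: /d/ → /z/, giving /znxumwz/.
Syllabifying with onset maximization leaves /z/, /w/, /z/ stranded (at most one coda consonant is licensed; onsets may contain at most 2 consonants).
Epenthesis after each stranded consonant: /z/ → /ze/, /w/ → /we/, /z/ → /ze/.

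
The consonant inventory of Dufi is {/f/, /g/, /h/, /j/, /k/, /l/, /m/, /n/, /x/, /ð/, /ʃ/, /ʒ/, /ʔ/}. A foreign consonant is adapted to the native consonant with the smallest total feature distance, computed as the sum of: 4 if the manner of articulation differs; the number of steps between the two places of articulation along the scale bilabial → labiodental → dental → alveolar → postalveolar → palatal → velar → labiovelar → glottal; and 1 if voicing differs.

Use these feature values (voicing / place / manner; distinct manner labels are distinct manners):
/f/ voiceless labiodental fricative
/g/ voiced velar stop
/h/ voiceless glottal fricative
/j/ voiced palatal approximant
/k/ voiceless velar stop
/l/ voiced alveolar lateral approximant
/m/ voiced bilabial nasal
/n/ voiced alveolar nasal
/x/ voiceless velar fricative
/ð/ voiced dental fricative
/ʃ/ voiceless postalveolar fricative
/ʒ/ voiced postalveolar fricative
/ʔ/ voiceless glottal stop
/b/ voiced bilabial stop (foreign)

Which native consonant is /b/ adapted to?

/m/ is closest: manner differs (stop→nasal, +4), place distance 0 (bilabial→bilabial), same voicing; total 4. Next closest is /f/ at distance 6.

m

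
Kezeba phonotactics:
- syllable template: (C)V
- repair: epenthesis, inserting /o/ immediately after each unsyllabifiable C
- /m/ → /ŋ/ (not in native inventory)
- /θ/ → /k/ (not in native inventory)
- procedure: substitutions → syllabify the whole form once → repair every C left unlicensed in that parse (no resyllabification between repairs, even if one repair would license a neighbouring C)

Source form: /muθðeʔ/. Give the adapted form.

ŋukoðeʔo

Substitution: /m/ → /ŋ/, /θ/ → /k/, giving /ŋukðeʔ/.
Syllabifying with onset maximization leaves /k/, /ʔ/ stranded (no codas are permitted; onsets are limited to one consonant).
Epenthesis after each stranded consonant: /k/ → /ko/, /ʔ/ → /ʔo/.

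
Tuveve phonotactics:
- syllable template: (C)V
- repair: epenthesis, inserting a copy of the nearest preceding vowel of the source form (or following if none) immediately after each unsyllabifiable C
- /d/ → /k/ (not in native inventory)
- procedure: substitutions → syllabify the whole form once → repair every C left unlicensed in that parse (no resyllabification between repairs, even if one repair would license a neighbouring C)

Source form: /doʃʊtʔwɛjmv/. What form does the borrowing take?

koʃʊtʊʔʊwɛjɛmɛvɛ

Substitution: /d/ → /k/, giving /koʃʊtʔwɛjmv/.
Syllabifying with onset maximization leaves /t/, /ʔ/, /j/, /m/, /v/ stranded (no codas are permitted; onsets are limited to one consonant).
Epenthesis after each stranded consonant: /t/ → /tʊ/, /ʔ/ → /ʔʊ/, /j/ → /jɛ/, /m/ → /mɛ/, /v/ → /vɛ/.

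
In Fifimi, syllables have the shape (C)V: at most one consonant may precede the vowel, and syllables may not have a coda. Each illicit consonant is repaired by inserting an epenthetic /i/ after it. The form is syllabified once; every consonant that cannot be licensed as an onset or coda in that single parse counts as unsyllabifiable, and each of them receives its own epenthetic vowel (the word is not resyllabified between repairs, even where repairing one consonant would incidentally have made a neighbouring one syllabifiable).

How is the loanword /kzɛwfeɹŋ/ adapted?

Syllabifying with onset maximization leaves /k/, /w/, /ɹ/, /ŋ/ stranded (no codas are permitted; onsets are limited to one consonant).
Each unlicensed consonant becomes the onset of a new syllable: /k/ → /ki/, /w/ → /wi/, /ɹ/ → /ɹi/, /ŋ/ → /ŋi/.

kizɛwifeɹiŋi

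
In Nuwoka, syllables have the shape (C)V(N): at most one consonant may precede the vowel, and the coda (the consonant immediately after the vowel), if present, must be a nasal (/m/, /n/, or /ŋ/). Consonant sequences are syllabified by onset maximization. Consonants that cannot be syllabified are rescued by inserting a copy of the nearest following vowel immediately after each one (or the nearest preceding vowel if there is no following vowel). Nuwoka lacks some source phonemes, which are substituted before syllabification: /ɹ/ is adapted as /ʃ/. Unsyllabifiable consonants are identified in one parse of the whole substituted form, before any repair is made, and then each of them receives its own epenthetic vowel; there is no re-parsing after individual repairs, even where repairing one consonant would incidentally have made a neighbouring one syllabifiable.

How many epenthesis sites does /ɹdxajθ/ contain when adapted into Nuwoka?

After substitution the input is /ʃdxajθ/.
The unsyllabifiable consonants are /ʃ/, /d/, /j/, /θ/; each receives one epenthetic vowel.

4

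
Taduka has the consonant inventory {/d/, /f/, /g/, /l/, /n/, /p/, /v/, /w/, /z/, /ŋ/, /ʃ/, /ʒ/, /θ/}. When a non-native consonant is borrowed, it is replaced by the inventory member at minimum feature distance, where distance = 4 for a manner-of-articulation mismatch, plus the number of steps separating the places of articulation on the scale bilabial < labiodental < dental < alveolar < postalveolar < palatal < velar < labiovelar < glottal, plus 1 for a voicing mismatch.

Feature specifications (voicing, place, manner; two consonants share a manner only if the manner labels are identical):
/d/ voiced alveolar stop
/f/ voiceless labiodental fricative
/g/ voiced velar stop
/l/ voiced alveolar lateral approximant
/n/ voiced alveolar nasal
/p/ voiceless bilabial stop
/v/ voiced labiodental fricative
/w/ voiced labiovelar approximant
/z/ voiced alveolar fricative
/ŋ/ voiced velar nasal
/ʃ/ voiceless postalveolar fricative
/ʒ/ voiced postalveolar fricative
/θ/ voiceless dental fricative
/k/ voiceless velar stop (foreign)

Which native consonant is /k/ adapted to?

g

/g/ is closest: same manner (stop), place distance 0 (velar→velar), voicing differs (+1); total 1. Next closest is /d/ at distance 4.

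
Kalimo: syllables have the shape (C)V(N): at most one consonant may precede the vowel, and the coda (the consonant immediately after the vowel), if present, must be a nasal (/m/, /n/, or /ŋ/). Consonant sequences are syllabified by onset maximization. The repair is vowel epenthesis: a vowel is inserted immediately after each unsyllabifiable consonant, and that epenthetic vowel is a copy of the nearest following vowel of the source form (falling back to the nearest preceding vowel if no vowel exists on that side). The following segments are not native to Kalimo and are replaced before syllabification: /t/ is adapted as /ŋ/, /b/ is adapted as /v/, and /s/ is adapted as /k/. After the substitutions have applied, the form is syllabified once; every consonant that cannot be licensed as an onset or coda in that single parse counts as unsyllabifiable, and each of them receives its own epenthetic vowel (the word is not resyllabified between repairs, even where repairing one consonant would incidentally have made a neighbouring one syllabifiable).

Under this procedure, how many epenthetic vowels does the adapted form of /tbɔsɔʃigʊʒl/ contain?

3

After substitution the input is /ŋvɔkɔʃigʊʒl/.
The unsyllabifiable consonants are /ŋ/, /ʒ/, /l/; each receives one epenthetic vowel.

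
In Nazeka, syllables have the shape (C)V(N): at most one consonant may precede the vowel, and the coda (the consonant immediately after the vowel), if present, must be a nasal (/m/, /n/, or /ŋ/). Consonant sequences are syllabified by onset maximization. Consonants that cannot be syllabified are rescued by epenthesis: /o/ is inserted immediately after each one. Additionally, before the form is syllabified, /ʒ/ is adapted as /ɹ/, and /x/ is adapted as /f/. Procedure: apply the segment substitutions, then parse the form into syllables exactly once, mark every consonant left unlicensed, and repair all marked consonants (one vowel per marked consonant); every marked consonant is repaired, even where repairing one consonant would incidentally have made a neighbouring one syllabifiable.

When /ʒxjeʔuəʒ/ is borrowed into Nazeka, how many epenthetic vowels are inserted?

After substitution the input is /ɹfjeʔuəɹ/.
The unsyllabifiable consonants are /ɹ/, /f/, /ɹ/; each receives one epenthetic vowel.

3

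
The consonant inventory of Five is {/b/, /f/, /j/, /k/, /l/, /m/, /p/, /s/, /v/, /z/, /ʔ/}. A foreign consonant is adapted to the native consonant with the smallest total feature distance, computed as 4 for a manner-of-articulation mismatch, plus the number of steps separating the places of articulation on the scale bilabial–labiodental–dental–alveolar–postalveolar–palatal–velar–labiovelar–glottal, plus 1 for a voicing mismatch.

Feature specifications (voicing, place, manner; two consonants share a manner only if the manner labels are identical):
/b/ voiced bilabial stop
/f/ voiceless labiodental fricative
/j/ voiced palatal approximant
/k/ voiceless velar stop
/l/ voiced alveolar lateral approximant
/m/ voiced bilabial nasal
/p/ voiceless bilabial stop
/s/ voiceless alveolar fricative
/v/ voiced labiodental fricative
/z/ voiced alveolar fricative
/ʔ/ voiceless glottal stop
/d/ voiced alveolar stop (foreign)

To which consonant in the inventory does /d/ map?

/b/ is closest: same manner (stop), place distance 3 (alveolar→bilabial), same voicing; total 3. Next closest is /k/ at distance 4.

b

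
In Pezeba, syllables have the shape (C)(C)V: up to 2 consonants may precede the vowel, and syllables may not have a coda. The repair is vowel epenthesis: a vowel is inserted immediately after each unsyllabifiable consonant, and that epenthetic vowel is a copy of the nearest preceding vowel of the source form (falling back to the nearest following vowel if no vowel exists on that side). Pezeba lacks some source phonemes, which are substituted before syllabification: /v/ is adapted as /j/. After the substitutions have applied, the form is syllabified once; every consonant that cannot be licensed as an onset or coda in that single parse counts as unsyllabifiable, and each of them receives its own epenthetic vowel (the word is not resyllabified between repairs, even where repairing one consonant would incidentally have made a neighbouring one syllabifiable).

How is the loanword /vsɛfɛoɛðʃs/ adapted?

jsɛfɛoɛðɛʃɛsɛ

Substitution: /v/ → /j/, giving /jsɛfɛoɛðʃs/.
The consonants /ð/, /ʃ/, /s/ cannot be parsed into a legal (C)(C)V syllable (no codas are permitted; onsets may contain at most 2 consonants).
Each unlicensed consonant becomes the onset of a new syllable: /ð/ → /ðɛ/, /ʃ/ → /ʃɛ/, /s/ → /sɛ/.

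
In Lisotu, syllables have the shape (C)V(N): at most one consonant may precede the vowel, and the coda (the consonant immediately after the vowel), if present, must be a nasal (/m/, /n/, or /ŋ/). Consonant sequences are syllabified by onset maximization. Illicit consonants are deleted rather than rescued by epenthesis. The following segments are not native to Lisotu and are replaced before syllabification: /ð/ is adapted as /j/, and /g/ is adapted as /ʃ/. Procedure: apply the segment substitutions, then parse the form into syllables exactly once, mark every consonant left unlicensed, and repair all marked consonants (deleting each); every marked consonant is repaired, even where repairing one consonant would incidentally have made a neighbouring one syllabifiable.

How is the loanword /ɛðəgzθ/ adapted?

Substitution: /ð/ → /j/, /g/ → /ʃ/, giving /ɛjəʃzθ/.
The consonants /ʃ/, /z/, /θ/ cannot be parsed into a legal (C)V(N) syllable (only a nasal (/m/, /n/, or /ŋ/) is licensed in coda position; onsets are limited to one consonant).
Deleting the stranded consonants removes /ʃ/, /z/, /θ/.

ɛjə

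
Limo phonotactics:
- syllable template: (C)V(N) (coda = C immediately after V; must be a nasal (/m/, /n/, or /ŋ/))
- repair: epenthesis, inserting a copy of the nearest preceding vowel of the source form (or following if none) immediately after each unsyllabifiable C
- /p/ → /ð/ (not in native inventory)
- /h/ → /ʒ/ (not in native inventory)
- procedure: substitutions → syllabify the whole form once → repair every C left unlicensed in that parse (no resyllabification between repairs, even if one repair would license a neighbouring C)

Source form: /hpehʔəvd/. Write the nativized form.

Substitution: /h/ → /ʒ/, /p/ → /ð/, giving /ʒðeʒʔəvd/.
The consonants /ʒ/, /ʒ/, /v/, /d/ cannot be parsed into a legal (C)V(N) syllable (only a nasal (/m/, /n/, or /ŋ/) is licensed in coda position; onsets are limited to one consonant).
Epenthesis after each stranded consonant: /ʒ/ → /ʒe/, /ʒ/ → /ʒe/, /v/ → /və/, /d/ → /də/.

ʒeðeʒeʔəvədə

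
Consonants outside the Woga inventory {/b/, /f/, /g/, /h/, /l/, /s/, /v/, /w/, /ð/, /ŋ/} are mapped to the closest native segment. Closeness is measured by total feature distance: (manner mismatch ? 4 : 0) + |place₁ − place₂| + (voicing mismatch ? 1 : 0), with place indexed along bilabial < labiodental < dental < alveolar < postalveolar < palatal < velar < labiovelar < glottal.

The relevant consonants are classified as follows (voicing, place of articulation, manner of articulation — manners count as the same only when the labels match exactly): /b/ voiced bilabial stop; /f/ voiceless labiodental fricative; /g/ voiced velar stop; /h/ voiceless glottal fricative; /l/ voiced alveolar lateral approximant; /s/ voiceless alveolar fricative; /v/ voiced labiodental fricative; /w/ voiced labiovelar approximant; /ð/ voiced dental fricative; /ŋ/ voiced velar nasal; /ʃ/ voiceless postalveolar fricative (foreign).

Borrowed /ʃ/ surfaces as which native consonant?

s

/s/ is closest: same manner (fricative), place distance 1 (postalveolar→alveolar), same voicing; total 1. Next closest is /f/ at distance 3.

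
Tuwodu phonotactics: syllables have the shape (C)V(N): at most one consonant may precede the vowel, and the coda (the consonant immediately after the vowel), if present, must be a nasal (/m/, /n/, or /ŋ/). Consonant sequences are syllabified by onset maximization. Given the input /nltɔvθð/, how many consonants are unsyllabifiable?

Under (C)V(N), the unsyllabifiable consonants are /n/, /l/, /v/, /θ/, /ð/ (only a nasal (/m/, /n/, or /ŋ/) is licensed in coda position; onsets are limited to one consonant).

5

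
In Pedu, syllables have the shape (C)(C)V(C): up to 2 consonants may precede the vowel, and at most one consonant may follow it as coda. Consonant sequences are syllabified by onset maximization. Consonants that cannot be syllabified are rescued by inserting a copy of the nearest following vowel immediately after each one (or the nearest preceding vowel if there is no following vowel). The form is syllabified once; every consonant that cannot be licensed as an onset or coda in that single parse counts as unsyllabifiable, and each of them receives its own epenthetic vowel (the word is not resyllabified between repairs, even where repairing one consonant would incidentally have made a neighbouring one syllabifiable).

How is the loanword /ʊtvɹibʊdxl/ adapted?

ʊtvɹibʊdxʊlʊ

The consonants /x/, /l/ cannot be parsed into a legal (C)(C)V(C) syllable (at most one coda consonant is licensed; onsets may contain at most 2 consonants).
Epenthesis after each stranded consonant: /x/ → /xʊ/, /l/ → /lʊ/.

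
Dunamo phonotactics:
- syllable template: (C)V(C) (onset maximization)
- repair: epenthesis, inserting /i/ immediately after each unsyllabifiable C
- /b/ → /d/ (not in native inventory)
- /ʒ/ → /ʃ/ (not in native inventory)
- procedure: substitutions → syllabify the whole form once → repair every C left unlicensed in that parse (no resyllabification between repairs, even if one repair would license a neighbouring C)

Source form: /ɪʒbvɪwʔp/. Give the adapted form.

Substitution: /ʒ/ → /ʃ/, /b/ → /d/, giving /ɪʃdvɪwʔp/.
Syllabifying with onset maximization leaves /d/, /ʔ/, /p/ stranded (at most one coda consonant is licensed; onsets are limited to one consonant).
Epenthesis after each stranded consonant: /d/ → /di/, /ʔ/ → /ʔi/, /p/ → /pi/.

ɪʃdivɪwʔipi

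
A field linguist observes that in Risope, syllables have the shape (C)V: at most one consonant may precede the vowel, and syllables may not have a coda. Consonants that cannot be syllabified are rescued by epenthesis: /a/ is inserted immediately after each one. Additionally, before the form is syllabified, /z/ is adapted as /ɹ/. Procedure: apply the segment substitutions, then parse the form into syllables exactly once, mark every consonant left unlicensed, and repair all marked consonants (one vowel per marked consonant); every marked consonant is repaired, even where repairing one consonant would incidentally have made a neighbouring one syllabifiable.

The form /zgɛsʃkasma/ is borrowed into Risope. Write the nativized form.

Substitution: /z/ → /ɹ/, giving /ɹgɛsʃkasma/.
Syllabifying with onset maximization leaves /ɹ/, /s/, /ʃ/, /s/ stranded (no codas are permitted; onsets are limited to one consonant).
Epenthesis after each stranded consonant: /ɹ/ → /ɹa/, /s/ → /sa/, /ʃ/ → /ʃa/, /s/ → /sa/.

ɹagɛsaʃakasama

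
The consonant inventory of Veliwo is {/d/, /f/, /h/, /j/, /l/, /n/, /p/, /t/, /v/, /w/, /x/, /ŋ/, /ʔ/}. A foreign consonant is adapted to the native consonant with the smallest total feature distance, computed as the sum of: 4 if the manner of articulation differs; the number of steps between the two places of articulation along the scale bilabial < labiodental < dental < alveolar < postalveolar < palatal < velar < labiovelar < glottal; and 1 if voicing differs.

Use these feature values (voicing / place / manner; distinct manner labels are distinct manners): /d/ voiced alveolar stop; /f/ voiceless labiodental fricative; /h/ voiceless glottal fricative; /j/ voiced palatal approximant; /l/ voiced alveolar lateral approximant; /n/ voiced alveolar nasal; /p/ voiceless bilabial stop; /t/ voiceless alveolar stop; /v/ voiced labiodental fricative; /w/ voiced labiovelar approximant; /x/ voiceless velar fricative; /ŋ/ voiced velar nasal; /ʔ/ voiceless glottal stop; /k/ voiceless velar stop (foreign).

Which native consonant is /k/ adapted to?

/ʔ/ is closest: same manner (stop), place distance 2 (velar→glottal), same voicing; total 2. Next closest is /t/ at distance 3.

ʔ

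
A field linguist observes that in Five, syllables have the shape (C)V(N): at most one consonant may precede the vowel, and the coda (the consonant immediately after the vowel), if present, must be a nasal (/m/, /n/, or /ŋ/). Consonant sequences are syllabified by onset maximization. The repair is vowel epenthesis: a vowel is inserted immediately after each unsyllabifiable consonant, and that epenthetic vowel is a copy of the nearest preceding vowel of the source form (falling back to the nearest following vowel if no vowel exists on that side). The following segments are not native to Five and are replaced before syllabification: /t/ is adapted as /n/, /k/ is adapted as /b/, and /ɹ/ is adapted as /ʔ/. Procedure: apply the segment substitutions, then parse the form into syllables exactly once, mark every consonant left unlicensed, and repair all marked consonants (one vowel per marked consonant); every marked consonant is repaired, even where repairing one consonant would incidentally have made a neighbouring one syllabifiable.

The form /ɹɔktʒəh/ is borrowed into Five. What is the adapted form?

Substitution: /ɹ/ → /ʔ/, /k/ → /b/, /t/ → /n/, giving /ʔɔbnʒəh/.
Under (C)V(N), the unsyllabifiable consonants are /b/, /n/, /h/ (only a nasal (/m/, /n/, or /ŋ/) is licensed in coda position; onsets are limited to one consonant).
Each unlicensed consonant becomes the onset of a new syllable: /b/ → /bɔ/, /n/ → /nɔ/, /h/ → /hə/.

ʔɔbɔnɔʒəhə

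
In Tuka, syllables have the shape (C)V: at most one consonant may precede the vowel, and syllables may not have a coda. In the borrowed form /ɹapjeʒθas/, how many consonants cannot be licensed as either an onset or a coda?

3

Under (C)V, the unsyllabifiable consonants are /p/, /ʒ/, /s/ (no codas are permitted; onsets are limited to one consonant).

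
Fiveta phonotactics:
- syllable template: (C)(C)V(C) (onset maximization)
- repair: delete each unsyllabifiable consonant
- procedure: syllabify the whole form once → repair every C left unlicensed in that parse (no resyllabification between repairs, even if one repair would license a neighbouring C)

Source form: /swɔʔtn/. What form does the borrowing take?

The consonants /t/, /n/ cannot be parsed into a legal (C)(C)V(C) syllable (at most one coda consonant is licensed; onsets may contain at most 2 consonants).
Deleting the stranded consonants removes /t/, /n/.

swɔʔ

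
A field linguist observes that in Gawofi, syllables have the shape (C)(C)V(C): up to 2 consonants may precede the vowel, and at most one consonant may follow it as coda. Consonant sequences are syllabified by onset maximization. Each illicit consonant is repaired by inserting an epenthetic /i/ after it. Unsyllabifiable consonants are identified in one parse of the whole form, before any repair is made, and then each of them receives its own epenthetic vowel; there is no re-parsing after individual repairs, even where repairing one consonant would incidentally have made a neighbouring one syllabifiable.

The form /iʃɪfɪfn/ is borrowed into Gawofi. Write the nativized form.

Under (C)(C)V(C), the unsyllabifiable consonants are /n/ (at most one coda consonant is licensed; onsets may contain at most 2 consonants).
Each unlicensed consonant becomes the onset of a new syllable: /n/ → /ni/.

iʃɪfɪfni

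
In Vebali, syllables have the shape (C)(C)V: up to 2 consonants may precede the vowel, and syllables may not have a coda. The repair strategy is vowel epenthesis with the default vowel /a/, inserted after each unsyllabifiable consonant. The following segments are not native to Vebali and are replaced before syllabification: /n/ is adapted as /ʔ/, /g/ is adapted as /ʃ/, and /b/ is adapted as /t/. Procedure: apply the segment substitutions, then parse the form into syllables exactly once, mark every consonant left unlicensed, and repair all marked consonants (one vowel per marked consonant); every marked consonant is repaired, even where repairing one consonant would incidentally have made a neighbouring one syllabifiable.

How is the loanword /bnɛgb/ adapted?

Substitution: /b/ → /t/, /n/ → /ʔ/, /g/ → /ʃ/, giving /tʔɛʃt/.
Under (C)(C)V, the unsyllabifiable consonants are /ʃ/, /t/ (no codas are permitted; onsets may contain at most 2 consonants).
Each unlicensed consonant becomes the onset of a new syllable: /ʃ/ → /ʃa/, /t/ → /ta/.

tʔɛʃata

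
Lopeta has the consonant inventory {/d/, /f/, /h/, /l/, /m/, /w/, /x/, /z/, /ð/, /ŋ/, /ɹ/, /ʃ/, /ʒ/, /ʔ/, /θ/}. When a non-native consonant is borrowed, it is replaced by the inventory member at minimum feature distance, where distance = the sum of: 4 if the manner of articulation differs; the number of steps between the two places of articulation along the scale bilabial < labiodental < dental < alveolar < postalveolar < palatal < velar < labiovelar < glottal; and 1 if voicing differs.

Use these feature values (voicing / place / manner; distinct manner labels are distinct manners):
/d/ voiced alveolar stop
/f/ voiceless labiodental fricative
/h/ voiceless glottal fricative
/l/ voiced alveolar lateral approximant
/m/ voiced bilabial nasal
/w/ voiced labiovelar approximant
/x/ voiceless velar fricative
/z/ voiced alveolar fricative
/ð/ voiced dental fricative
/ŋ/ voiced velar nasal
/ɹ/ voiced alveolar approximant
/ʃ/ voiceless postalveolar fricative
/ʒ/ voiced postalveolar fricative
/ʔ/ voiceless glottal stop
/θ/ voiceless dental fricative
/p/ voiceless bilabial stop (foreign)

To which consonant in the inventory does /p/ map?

/d/ is closest: same manner (stop), place distance 3 (bilabial→alveolar), voicing differs (+1); total 4. Next closest is /f/ at distance 5.

d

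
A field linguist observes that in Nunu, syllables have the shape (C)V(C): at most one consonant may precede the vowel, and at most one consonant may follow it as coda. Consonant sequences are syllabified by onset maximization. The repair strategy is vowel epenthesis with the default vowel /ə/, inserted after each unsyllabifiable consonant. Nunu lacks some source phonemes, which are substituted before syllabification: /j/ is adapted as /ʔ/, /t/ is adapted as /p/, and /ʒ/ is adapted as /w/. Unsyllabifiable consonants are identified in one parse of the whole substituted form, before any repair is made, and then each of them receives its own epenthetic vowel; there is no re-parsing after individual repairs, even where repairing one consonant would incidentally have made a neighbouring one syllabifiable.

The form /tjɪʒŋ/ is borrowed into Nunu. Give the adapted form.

pəʔɪwŋə

Substitution: /t/ → /p/, /j/ → /ʔ/, /ʒ/ → /w/, giving /pʔɪwŋ/.
The consonants /p/, /ŋ/ cannot be parsed into a legal (C)V(C) syllable (at most one coda consonant is licensed; onsets are limited to one consonant).
Each unlicensed consonant becomes the onset of a new syllable: /p/ → /pə/, /ŋ/ → /ŋə/.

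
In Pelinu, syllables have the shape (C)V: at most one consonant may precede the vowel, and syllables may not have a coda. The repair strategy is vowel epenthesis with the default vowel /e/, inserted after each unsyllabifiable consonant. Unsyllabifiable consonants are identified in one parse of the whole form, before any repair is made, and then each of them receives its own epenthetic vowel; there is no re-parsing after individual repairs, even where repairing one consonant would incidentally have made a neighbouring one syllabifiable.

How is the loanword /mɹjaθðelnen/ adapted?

Under (C)V, the unsyllabifiable consonants are /m/, /ɹ/, /θ/, /l/, /n/ (no codas are permitted; onsets are limited to one consonant).
Epenthesis after each stranded consonant: /m/ → /me/, /ɹ/ → /ɹe/, /θ/ → /θe/, /l/ → /le/, /n/ → /ne/.

meɹejaθeðelenene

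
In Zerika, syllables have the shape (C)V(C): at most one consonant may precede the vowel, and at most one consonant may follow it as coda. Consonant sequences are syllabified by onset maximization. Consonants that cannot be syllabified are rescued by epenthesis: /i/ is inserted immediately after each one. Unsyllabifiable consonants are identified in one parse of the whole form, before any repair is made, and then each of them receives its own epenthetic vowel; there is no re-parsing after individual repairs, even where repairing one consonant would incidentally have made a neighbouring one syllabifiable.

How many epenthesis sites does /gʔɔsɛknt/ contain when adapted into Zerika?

The unsyllabifiable consonants are /g/, /n/, /t/; each receives one epenthetic vowel.

3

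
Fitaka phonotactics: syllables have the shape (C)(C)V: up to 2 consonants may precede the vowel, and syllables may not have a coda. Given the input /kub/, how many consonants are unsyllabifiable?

1

The consonants /b/ cannot be parsed into a legal (C)(C)V syllable (no codas are permitted; onsets may contain at most 2 consonants).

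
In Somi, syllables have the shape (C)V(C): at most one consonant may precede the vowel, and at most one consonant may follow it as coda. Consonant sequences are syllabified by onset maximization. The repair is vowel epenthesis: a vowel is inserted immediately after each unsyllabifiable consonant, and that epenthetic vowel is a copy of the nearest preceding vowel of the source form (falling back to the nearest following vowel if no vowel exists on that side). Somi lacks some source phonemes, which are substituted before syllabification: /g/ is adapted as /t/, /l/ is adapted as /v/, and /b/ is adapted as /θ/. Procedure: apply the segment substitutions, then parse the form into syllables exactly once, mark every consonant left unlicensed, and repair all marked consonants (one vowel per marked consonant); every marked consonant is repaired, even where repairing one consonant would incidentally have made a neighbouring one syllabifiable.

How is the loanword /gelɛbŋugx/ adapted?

Substitution: /g/ → /t/, /l/ → /v/, /b/ → /θ/, giving /tevɛθŋutx/.
Under (C)V(C), the unsyllabifiable consonants are /x/ (at most one coda consonant is licensed; onsets are limited to one consonant).
Epenthesis after each stranded consonant: /x/ → /xu/.

tevɛθŋutxu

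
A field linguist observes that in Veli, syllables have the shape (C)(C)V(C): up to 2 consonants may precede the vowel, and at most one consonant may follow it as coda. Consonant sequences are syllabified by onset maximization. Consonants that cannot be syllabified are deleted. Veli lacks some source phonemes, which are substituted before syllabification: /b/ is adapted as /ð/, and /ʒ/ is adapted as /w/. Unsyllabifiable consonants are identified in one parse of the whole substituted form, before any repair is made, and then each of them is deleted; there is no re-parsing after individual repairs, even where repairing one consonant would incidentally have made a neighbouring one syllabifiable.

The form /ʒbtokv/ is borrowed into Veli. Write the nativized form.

ðtok

Substitution: /ʒ/ → /w/, /b/ → /ð/, giving /wðtokv/.
Syllabifying with onset maximization leaves /w/, /v/ stranded (at most one coda consonant is licensed; onsets may contain at most 2 consonants).
Deleting the stranded consonants removes /w/, /v/.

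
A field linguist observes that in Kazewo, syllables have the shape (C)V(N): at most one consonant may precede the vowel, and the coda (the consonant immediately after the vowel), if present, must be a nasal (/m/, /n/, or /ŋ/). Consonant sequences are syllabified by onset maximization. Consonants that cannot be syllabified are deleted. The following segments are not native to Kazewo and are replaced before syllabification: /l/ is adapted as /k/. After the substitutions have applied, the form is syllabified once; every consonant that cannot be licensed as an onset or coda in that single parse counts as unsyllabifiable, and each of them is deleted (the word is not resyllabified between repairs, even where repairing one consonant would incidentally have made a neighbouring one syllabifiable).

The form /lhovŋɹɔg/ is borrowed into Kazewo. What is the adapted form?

Substitution: /l/ → /k/, giving /khovŋɹɔg/.
The consonants /k/, /v/, /ŋ/, /g/ cannot be parsed into a legal (C)V(N) syllable (only a nasal (/m/, /n/, or /ŋ/) is licensed in coda position; onsets are limited to one consonant).
Deleting the stranded consonants removes /k/, /v/, /ŋ/, /g/.

hoɹɔ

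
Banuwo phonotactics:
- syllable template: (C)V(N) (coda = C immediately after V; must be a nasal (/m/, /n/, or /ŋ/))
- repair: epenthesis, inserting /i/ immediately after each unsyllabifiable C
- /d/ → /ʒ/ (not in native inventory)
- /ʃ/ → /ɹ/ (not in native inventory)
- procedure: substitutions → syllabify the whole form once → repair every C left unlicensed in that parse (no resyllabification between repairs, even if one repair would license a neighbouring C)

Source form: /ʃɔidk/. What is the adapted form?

Substitution: /ʃ/ → /ɹ/, /d/ → /ʒ/, giving /ɹɔiʒk/.
Syllabifying with onset maximization leaves /ʒ/, /k/ stranded (only a nasal (/m/, /n/, or /ŋ/) is licensed in coda position; onsets are limited to one consonant).
Inserting the epenthetic vowel yields /ʒ/ → /ʒi/, /k/ → /ki/.

ɹɔiʒiki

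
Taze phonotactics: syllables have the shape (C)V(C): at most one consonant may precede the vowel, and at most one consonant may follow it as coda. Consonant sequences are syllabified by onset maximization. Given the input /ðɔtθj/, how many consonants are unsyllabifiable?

2

Syllabifying with onset maximization leaves /θ/, /j/ stranded (at most one coda consonant is licensed; onsets are limited to one consonant).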